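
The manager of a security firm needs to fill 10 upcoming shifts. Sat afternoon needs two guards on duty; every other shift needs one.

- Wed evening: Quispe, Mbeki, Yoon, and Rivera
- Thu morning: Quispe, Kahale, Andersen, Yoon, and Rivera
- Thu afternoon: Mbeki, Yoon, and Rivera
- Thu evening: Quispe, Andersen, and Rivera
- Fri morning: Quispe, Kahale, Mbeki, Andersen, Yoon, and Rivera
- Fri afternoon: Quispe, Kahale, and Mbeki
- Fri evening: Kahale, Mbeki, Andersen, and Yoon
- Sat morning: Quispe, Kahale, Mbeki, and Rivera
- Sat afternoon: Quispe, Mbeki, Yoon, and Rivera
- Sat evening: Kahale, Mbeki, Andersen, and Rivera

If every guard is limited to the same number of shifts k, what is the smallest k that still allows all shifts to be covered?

With 6 guards and 11 worker-slots to fill, someone must work at least ⌈11/6⌉ = 2 shifts, so k ≥ 2.
k = 2 works: Wed evening→Mbeki, Thu morning→Andersen, Thu afternoon→Mbeki, Thu evening→Quispe, Fri morning→Yoon, Fri afternoon→Quispe, Fri evening→Kahale, Sat morning→Kahale, Sat afternoon→Yoon+Rivera, Sat evening→Andersen.
Loads: Quispe 2, Kahale 2, Mbeki 2, Andersen 2, Yoon 2, Rivera 1 — all ≤ 2.

2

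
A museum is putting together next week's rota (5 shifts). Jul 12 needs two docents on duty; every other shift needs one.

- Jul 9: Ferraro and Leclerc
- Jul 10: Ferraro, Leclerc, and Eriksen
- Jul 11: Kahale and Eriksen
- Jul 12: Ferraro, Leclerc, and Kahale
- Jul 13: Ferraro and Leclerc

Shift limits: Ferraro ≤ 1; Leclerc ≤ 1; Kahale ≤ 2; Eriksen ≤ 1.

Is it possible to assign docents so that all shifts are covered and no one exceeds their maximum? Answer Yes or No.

Shifts {Jul 9, Jul 12, Jul 13} need 4 worker-slots in total, but the docents available for any of those shifts (Ferraro, Leclerc, and Kahale) can supply at most 3 among them. So no valid schedule exists.

No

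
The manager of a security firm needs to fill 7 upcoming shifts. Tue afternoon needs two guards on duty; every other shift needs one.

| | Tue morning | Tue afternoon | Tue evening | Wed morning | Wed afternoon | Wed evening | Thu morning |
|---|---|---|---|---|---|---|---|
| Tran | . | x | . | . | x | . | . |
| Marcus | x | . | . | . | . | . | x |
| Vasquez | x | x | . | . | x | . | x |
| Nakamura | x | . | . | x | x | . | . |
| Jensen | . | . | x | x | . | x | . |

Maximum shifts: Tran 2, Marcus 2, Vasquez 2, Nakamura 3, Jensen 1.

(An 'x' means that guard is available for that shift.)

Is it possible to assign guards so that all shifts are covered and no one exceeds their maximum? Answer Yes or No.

No

Total capacity is 10 and 8 slots are needed, so capacity alone doesn't rule it out.
Shifts {Tue evening, Wed evening} need 2 worker-slots in total, but the guards available for any of those shifts (Jensen) can supply at most 1 among them. So no valid schedule exists.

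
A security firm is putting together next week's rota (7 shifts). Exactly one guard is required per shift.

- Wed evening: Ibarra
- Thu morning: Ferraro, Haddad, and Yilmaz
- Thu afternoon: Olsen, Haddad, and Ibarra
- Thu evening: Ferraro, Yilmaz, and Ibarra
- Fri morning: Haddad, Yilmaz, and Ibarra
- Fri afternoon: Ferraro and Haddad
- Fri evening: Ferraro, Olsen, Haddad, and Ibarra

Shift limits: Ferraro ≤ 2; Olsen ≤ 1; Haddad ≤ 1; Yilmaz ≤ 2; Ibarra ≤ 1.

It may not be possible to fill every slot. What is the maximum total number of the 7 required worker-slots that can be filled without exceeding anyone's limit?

7

Total capacity across all guards is 2+1+1+2+1 = 7, and 7 slots are needed, so at most 7 can be filled.
An assignment achieving 7: Wed evening→Ibarra, Thu morning→Ferraro, Thu afternoon→Olsen, Thu evening→Yilmaz, Fri morning→Yilmaz, Fri afternoon→Ferraro, Fri evening→Haddad.
Loads: Ferraro 2/2, Olsen 1/1, Haddad 1/1, Yilmaz 2/2, Ibarra 1/1.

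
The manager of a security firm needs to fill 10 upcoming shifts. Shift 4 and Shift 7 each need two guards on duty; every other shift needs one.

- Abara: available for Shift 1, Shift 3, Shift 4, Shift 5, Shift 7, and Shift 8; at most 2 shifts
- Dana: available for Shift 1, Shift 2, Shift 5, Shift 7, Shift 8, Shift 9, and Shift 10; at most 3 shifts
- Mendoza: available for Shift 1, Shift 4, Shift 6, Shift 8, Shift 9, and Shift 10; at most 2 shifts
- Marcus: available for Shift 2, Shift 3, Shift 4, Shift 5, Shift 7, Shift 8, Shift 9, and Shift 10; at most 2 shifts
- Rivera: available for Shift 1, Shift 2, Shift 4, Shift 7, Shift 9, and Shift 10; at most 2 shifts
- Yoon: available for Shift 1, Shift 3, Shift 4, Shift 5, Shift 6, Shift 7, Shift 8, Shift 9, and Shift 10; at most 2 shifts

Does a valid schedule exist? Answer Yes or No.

One valid schedule: Shift 1→Dana, Shift 2→Dana, Shift 3→Abara, Shift 4→Marcus+Rivera, Shift 5→Abara, Shift 6→Mendoza, Shift 7→Rivera+Yoon, Shift 8→Dana, Shift 9→Mendoza, Shift 10→Marcus.
Loads: Abara 2/2, Dana 3/3, Mendoza 2/2, Marcus 2/2, Rivera 2/2, Yoon 1/2 — all within limits.

Yes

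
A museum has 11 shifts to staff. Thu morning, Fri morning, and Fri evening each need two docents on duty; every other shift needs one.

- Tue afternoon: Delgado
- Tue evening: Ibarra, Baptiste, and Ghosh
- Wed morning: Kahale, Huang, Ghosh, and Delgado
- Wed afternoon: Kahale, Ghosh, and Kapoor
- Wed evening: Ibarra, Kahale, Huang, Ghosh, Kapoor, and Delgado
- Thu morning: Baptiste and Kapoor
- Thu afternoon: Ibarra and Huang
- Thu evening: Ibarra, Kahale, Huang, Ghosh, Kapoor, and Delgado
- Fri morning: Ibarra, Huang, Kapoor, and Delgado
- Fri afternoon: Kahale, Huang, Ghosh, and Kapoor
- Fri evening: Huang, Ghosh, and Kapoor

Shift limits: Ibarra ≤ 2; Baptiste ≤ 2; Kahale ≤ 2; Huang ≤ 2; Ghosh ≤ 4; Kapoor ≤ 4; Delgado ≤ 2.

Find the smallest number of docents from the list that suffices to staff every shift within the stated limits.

5

14 slots to fill and no one can take more than 4, so at least ⌈14/4⌉ = 4 docents are needed.
Any 4 docents together have capacity at most 4+4+2+2 = 12 < 14 slots, so 4 can never suffice.
Ibarra, Baptiste, Ghosh, Kapoor, and Delgado alone can cover everything: Tue afternoon→Delgado, Tue evening→Baptiste, Wed morning→Ghosh, Wed afternoon→Ghosh, Wed evening→Kapoor, Thu morning→Baptiste+Kapoor, Thu afternoon→Ibarra, Thu evening→Delgado, Fri morning→Ibarra+Kapoor, Fri afternoon→Ghosh, Fri evening→Ghosh+Kapoor.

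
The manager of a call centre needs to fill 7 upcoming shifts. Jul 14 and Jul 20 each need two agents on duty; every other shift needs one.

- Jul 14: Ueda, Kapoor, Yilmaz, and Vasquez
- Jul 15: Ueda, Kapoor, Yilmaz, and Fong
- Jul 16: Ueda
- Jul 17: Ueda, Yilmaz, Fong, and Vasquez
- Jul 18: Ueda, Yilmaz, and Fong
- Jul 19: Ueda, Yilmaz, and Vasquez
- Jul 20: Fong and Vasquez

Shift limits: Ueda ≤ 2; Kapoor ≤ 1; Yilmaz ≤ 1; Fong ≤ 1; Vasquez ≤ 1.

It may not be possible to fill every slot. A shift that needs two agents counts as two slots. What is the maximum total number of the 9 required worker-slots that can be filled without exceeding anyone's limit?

Total capacity across all agents is 2+1+1+1+1 = 6, and 9 slots are needed, so at most 6 can be filled.
An assignment achieving 6: Jul 14→Kapoor, Jul 16→Ueda, Jul 18→Ueda, Jul 19→Yilmaz, Jul 20→Fong+Vasquez.
Loads: Ueda 2/2, Kapoor 1/1, Yilmaz 1/1, Fong 1/1, Vasquez 1/1.

6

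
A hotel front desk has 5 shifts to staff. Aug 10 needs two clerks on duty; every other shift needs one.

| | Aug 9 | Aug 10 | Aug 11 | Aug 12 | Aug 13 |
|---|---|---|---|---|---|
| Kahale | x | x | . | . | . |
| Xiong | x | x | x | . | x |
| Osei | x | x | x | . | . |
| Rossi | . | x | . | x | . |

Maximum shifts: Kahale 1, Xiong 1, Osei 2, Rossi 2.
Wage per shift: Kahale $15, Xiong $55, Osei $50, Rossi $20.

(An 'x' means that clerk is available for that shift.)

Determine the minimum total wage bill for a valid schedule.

$210

Aug 12 can only be covered by Rossi, so that assignment is forced.
Aug 13 can only be covered by Xiong, so that assignment is forced.
Picking the cheapest available clerk for each shift independently would cost $175, but that ignores the shift limits.
An optimal schedule: Aug 9→Kahale, Aug 10→Osei+Rossi, Aug 11→Osei, Aug 12→Rossi, Aug 13→Xiong.
Total: 15 + 50 + 20 + 50 + 20 + 55 = $210.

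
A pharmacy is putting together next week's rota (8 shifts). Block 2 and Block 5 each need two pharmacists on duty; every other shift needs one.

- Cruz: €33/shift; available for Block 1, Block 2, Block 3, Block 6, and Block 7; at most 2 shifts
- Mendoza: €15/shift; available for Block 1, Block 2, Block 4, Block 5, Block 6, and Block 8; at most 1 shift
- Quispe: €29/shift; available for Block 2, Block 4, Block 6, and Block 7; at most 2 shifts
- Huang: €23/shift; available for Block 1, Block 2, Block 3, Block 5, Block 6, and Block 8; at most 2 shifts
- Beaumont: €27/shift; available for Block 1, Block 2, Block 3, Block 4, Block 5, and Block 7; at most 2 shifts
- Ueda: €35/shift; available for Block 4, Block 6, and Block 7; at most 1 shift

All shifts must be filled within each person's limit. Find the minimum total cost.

€274

Picking the cheapest available pharmacist for each shift independently would cost €186, but that ignores the shift limits.
An optimal schedule: Block 1→Cruz, Block 2→Huang+Beaumont, Block 3→Cruz, Block 4→Quispe, Block 5→Huang+Beaumont, Block 6→Ueda, Block 7→Quispe, Block 8→Mendoza.
Total: 33 + 23 + 27 + 33 + 29 + 23 + 27 + 35 + 29 + 15 = €274.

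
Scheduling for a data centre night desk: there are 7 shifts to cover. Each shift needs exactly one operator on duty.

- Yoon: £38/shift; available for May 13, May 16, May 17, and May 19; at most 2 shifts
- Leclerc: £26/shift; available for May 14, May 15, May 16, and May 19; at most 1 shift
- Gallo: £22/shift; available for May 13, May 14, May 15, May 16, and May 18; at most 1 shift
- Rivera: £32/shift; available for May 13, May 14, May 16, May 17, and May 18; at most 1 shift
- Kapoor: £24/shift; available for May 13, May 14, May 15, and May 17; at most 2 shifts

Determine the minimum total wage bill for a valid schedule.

Picking the cheapest available operator for each shift independently would cost £160, but that ignores the shift limits.
An optimal schedule: May 13→Kapoor, May 14→Kapoor, May 15→Leclerc, May 16→Rivera, May 17→Yoon, May 18→Gallo, May 19→Yoon.
Total: 24 + 24 + 26 + 32 + 38 + 22 + 38 = £204.

£204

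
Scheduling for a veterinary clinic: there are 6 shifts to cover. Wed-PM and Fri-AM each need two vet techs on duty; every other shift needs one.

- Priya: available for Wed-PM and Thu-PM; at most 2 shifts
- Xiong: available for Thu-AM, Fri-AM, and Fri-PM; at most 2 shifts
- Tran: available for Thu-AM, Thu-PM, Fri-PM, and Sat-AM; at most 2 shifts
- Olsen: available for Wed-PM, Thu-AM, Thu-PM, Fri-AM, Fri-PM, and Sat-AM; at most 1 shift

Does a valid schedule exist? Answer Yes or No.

No

Shifts {Wed-PM, Fri-AM} need 4 worker-slots in total, but the vet techs available for any of those shifts (Priya, Xiong, and Olsen) can supply at most 3 among them. So no valid schedule exists.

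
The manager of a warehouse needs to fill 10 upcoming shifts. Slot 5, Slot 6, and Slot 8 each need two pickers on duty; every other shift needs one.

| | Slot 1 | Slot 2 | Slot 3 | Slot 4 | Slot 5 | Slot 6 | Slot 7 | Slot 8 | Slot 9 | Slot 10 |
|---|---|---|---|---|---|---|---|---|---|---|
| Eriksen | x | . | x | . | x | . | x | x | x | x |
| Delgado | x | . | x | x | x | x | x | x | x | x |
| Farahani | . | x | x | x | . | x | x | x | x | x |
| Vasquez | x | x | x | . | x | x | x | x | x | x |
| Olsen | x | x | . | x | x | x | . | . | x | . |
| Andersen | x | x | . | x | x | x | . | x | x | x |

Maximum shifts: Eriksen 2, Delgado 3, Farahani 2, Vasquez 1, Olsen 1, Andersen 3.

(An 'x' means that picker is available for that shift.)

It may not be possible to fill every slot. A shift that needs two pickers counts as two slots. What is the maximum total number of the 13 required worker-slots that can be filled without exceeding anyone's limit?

12

Total capacity across all pickers is 2+3+2+1+1+3 = 12, and 13 slots are needed, so at most 12 can be filled.
An assignment achieving 12: Slot 1→Delgado, Slot 2→Farahani, Slot 3→Eriksen, Slot 4→Delgado, Slot 5→Delgado+Vasquez, Slot 6→Farahani+Olsen, Slot 7→Eriksen, Slot 8→Andersen, Slot 9→Andersen, Slot 10→Andersen.
Loads: Eriksen 2/2, Delgado 3/3, Farahani 2/2, Vasquez 1/1, Olsen 1/1, Andersen 3/3.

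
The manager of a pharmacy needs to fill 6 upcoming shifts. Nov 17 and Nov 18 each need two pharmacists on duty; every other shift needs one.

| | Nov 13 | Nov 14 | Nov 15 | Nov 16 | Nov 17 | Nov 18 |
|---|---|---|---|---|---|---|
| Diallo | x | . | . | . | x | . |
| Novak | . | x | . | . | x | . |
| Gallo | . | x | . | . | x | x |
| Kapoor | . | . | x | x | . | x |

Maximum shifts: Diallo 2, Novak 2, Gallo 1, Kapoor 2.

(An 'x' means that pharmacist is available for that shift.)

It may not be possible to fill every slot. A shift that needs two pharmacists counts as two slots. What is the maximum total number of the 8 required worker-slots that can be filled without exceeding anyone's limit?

Total capacity across all pharmacists is 2+2+1+2 = 7, and 8 slots are needed, so at most 7 can be filled.
An assignment achieving 7: Nov 13→Diallo, Nov 14→Novak, Nov 15→Kapoor, Nov 16→Kapoor, Nov 17→Diallo+Novak, Nov 18→Gallo.
Loads: Diallo 2/2, Novak 2/2, Gallo 1/1, Kapoor 2/2.

7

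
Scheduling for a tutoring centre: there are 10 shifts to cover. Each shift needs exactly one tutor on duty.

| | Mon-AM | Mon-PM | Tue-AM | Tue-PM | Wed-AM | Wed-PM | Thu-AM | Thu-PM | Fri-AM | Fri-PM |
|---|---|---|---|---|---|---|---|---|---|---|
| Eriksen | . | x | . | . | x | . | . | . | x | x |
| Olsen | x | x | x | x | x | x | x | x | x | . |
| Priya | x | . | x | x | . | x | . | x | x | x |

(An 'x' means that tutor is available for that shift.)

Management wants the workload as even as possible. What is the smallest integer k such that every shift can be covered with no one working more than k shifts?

4

With 3 tutors and 10 worker-slots to fill, someone must work at least ⌈10/3⌉ = 4 shifts, so k ≥ 4.
k = 4 works: Mon-AM→Olsen, Mon-PM→Eriksen, Tue-AM→Olsen, Tue-PM→Olsen, Wed-AM→Eriksen, Wed-PM→Priya, Thu-AM→Olsen, Thu-PM→Priya, Fri-AM→Eriksen, Fri-PM→Eriksen.
Loads: Eriksen 4, Olsen 4, Priya 2 — all ≤ 4.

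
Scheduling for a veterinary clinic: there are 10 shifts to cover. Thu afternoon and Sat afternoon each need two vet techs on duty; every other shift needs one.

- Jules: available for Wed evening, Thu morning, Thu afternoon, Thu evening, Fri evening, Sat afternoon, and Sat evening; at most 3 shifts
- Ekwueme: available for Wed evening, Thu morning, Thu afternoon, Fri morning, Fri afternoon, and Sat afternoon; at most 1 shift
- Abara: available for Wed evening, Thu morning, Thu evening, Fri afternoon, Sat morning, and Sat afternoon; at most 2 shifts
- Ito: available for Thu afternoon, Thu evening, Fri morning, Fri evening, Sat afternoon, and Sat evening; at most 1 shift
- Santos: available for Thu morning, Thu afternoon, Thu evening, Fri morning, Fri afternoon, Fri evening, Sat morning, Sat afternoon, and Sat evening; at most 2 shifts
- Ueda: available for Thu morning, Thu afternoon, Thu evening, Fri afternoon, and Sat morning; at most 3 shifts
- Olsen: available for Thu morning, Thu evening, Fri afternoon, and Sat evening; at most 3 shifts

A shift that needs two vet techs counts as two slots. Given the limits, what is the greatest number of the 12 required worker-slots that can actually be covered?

12

Total capacity across all vet techs is 3+1+2+1+2+3+3 = 15, and 12 slots are needed, so at most 12 can be filled.
An assignment achieving 12: Wed evening→Jules, Thu morning→Ueda, Thu afternoon→Ito+Santos, Thu evening→Ueda, Fri morning→Ekwueme, Fri afternoon→Ueda, Fri evening→Jules, Sat morning→Abara, Sat afternoon→Abara+Santos, Sat evening→Jules.
Loads: Jules 3/3, Ekwueme 1/1, Abara 2/2, Ito 1/1, Santos 2/2, Ueda 3/3, Olsen 0/3.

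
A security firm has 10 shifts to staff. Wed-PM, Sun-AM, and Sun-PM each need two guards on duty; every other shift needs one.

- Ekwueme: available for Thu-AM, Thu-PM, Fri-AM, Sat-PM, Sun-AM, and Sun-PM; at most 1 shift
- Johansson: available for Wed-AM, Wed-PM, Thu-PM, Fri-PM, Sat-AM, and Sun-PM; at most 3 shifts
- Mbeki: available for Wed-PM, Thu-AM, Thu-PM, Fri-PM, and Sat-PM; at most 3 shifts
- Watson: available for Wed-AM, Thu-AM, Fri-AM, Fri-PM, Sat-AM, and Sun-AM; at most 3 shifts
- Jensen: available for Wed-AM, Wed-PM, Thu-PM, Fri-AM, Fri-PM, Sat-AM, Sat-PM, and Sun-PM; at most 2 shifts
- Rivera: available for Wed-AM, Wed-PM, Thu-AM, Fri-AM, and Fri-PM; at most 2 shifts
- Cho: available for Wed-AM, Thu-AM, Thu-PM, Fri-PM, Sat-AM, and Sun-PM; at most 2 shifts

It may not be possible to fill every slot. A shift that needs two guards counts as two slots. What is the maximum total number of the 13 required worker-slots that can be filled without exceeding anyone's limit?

13

Total capacity across all guards is 1+3+3+3+2+2+2 = 16, and 13 slots are needed, so at most 13 can be filled.
An assignment achieving 13: Wed-AM→Watson, Wed-PM→Johansson+Mbeki, Thu-AM→Mbeki, Thu-PM→Jensen, Fri-AM→Watson, Fri-PM→Rivera, Sat-AM→Johansson, Sat-PM→Mbeki, Sun-AM→Ekwueme+Watson, Sun-PM→Johansson+Jensen.
Loads: Ekwueme 1/1, Johansson 3/3, Mbeki 3/3, Watson 3/3, Jensen 2/2, Rivera 1/2, Cho 0/2.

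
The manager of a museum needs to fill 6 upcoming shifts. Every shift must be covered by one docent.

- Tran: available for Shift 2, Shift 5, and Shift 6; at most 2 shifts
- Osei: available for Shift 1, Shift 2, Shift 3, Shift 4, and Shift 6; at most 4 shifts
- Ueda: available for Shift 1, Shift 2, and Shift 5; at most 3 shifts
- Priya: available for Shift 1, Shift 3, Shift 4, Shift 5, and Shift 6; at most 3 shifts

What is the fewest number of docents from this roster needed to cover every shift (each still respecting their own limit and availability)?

6 slots to fill and no one can take more than 4, so at least ⌈6/4⌉ = 2 docents are needed.
Tran and Osei alone can cover everything: Shift 1→Osei, Shift 2→Tran, Shift 3→Osei, Shift 4→Osei, Shift 5→Tran, Shift 6→Osei.

2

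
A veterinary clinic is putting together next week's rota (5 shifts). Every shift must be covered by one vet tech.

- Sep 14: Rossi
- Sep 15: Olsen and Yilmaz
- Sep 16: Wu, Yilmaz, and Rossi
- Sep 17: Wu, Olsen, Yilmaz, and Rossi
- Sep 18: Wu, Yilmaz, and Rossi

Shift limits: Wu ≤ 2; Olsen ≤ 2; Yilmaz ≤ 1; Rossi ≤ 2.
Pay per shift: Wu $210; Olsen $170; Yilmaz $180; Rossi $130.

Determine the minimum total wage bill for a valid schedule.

Sep 14 can only be covered by Rossi, so that assignment is forced.
Picking the cheapest available vet tech for each shift independently would cost $690, but that ignores the shift limits.
An optimal schedule: Sep 14→Rossi, Sep 15→Olsen, Sep 16→Rossi, Sep 17→Olsen, Sep 18→Yilmaz.
Total: 130 + 170 + 130 + 170 + 180 = $780.

$780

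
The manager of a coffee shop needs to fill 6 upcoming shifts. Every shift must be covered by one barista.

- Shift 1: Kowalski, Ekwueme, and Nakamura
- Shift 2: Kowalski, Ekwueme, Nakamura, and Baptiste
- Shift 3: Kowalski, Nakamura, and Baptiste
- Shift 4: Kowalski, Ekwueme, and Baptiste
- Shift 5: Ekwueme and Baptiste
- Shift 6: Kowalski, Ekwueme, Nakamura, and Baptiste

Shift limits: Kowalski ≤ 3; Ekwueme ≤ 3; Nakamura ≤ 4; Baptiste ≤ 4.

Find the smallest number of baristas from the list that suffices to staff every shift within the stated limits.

2

6 slots to fill and no one can take more than 4, so at least ⌈6/4⌉ = 2 baristas are needed.
Kowalski and Ekwueme alone can cover everything: Shift 1→Kowalski, Shift 2→Kowalski, Shift 3→Kowalski, Shift 4→Ekwueme, Shift 5→Ekwueme, Shift 6→Ekwueme.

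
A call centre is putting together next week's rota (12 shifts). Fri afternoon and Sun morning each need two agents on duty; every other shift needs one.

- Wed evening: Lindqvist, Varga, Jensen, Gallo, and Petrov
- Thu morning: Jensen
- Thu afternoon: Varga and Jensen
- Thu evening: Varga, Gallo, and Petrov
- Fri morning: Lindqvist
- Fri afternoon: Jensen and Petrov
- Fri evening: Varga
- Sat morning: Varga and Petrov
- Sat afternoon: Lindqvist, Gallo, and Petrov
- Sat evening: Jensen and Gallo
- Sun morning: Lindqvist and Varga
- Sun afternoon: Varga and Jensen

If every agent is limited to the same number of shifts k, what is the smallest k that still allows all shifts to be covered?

3

With 5 agents and 14 worker-slots to fill, someone must work at least ⌈14/5⌉ = 3 shifts, so k ≥ 3.
k = 3 works: Wed evening→Gallo, Thu morning→Jensen, Thu afternoon→Varga, Thu evening→Gallo, Fri morning→Lindqvist, Fri afternoon→Jensen+Petrov, Fri evening→Varga, Sat morning→Petrov, Sat afternoon→Lindqvist, Sat evening→Gallo, Sun morning→Lindqvist+Varga, Sun afternoon→Jensen.
Loads: Lindqvist 3, Varga 3, Jensen 3, Gallo 3, Petrov 2 — all ≤ 3.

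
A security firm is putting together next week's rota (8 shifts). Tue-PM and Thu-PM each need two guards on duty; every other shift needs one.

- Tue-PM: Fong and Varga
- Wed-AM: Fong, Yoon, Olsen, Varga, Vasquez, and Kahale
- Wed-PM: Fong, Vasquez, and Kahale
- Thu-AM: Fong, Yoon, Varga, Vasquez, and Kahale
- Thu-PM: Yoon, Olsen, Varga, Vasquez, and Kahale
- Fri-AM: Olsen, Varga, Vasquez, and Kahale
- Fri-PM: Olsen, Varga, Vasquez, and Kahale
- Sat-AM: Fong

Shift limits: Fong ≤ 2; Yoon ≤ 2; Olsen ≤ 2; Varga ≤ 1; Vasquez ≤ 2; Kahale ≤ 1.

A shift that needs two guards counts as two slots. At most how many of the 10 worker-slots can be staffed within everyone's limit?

Total capacity across all guards is 2+2+2+1+2+1 = 10, and 10 slots are needed, so at most 10 can be filled.
An assignment achieving 10: Tue-PM→Fong+Varga, Wed-AM→Kahale, Wed-PM→Vasquez, Thu-AM→Yoon, Thu-PM→Yoon+Vasquez, Fri-AM→Olsen, Fri-PM→Olsen, Sat-AM→Fong.
Loads: Fong 2/2, Yoon 2/2, Olsen 2/2, Varga 1/1, Vasquez 2/2, Kahale 1/1.

10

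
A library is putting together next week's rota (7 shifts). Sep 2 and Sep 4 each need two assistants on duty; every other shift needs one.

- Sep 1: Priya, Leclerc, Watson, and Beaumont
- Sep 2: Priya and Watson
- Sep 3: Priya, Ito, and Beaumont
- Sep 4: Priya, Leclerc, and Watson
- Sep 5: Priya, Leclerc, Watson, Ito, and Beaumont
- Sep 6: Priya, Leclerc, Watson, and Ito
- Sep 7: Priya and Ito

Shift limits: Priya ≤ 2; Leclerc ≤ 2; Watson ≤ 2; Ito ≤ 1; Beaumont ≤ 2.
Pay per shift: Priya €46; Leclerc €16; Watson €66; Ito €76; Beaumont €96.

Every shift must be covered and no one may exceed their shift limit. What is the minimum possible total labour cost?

€524

Sep 2 can only be covered by Priya and Watson, so that assignment is forced.
Picking the cheapest available assistant for each shift independently would cost €314, but that ignores the shift limits.
An optimal schedule: Sep 1→Beaumont, Sep 2→Priya+Watson, Sep 3→Ito, Sep 4→Leclerc+Watson, Sep 5→Beaumont, Sep 6→Leclerc, Sep 7→Priya.
Total: 96 + 46 + 66 + 76 + 16 + 66 + 96 + 16 + 46 = €524.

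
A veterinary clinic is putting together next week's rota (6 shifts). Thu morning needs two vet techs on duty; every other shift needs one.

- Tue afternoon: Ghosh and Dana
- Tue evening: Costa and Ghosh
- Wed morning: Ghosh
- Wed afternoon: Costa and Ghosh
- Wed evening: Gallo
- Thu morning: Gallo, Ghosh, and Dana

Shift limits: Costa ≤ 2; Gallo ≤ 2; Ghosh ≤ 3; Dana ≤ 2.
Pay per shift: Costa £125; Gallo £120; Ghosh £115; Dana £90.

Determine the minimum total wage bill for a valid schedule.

£765

Wed morning can only be covered by Ghosh, so that assignment is forced.
Wed evening can only be covered by Gallo, so that assignment is forced.
Picking the cheapest available vet tech for each shift independently would cost £760, but that ignores the shift limits.
An optimal schedule: Tue afternoon→Dana, Tue evening→Ghosh, Wed morning→Ghosh, Wed afternoon→Ghosh, Wed evening→Gallo, Thu morning→Dana+Gallo.
Total: 90 + 115 + 115 + 115 + 120 + 90 + 120 = £765.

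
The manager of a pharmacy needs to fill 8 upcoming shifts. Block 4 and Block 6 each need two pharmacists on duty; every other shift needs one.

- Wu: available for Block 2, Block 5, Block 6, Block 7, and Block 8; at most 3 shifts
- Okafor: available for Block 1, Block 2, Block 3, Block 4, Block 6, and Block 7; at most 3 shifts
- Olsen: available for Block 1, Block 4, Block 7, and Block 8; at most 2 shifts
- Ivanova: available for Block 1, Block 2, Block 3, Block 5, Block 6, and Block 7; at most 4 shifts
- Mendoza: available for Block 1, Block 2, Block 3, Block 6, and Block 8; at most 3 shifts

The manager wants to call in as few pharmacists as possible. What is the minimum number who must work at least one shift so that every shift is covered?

4

10 slots to fill and no one can take more than 4, so at least ⌈10/4⌉ = 3 pharmacists are needed.
No set of 3 pharmacists can cover every shift (each such set leaves at least one shift with no one available or exceeds a cap).
Wu, Okafor, Olsen, and Ivanova alone can cover everything: Block 1→Okafor, Block 2→Ivanova, Block 3→Okafor, Block 4→Okafor+Olsen, Block 5→Wu, Block 6→Wu+Ivanova, Block 7→Olsen, Block 8→Wu.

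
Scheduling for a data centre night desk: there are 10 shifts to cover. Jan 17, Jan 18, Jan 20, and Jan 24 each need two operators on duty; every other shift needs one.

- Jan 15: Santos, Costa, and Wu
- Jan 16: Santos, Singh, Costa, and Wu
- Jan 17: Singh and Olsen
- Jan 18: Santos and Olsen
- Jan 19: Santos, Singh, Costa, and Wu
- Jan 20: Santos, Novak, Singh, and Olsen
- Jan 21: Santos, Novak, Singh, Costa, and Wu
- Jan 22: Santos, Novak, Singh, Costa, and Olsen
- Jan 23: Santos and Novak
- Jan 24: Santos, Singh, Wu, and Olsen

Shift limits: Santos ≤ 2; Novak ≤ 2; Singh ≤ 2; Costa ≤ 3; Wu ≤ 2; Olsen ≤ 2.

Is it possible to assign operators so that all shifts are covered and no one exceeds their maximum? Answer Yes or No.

Total capacity is 2+2+2+3+2+2 = 13 but 14 worker-slots are needed — infeasible.

No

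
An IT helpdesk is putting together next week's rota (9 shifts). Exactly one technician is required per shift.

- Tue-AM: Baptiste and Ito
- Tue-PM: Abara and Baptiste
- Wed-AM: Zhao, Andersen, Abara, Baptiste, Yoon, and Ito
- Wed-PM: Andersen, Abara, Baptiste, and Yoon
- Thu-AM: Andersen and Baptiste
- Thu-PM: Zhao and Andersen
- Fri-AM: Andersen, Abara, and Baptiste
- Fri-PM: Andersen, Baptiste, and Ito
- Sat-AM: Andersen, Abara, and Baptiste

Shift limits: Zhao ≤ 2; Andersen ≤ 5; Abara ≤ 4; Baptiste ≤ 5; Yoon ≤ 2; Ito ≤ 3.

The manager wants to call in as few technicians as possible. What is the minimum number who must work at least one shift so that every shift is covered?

2

9 slots to fill and no one can take more than 5, so at least ⌈9/5⌉ = 2 technicians are needed.
Andersen and Baptiste alone can cover everything: Tue-AM→Baptiste, Tue-PM→Baptiste, Wed-AM→Andersen, Wed-PM→Andersen, Thu-AM→Andersen, Thu-PM→Andersen, Fri-AM→Andersen, Fri-PM→Baptiste, Sat-AM→Baptiste.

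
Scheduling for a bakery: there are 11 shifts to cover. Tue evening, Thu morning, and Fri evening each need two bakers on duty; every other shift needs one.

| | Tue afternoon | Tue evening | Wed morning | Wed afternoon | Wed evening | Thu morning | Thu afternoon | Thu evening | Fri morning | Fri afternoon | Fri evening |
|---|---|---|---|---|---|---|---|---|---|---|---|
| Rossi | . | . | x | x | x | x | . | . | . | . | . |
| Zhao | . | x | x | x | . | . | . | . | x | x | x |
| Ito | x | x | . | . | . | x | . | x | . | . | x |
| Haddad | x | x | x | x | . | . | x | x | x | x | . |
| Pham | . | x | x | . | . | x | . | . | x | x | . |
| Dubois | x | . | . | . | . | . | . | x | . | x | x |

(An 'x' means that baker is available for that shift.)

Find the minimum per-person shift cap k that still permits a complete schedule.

3

With 6 bakers and 14 worker-slots to fill, someone must work at least ⌈14/6⌉ = 3 shifts, so k ≥ 3.
k = 3 works: Tue afternoon→Ito, Tue evening→Haddad+Pham, Wed morning→Zhao, Wed afternoon→Rossi, Wed evening→Rossi, Thu morning→Rossi+Ito, Thu afternoon→Haddad, Thu evening→Ito, Fri morning→Zhao, Fri afternoon→Haddad, Fri evening→Zhao+Dubois.
Loads: Rossi 3, Zhao 3, Ito 3, Haddad 3, Pham 1, Dubois 1 — all ≤ 3.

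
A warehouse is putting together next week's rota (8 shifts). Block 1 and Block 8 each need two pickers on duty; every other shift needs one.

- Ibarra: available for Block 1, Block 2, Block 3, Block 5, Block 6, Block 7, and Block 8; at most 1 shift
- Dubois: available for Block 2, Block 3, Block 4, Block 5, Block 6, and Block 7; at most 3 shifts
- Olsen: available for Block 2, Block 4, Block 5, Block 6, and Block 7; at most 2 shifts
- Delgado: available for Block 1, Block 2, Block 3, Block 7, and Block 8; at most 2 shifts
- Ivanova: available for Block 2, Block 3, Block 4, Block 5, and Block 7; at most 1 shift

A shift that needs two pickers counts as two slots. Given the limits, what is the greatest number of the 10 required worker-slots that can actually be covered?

Total capacity across all pickers is 1+3+2+2+1 = 9, and 10 slots are needed, so at most 9 can be filled.
An assignment achieving 9: Block 1→Ibarra+Delgado, Block 2→Olsen, Block 3→Dubois, Block 4→Dubois, Block 5→Olsen, Block 6→Dubois, Block 7→Ivanova, Block 8→Delgado.
Loads: Ibarra 1/1, Dubois 3/3, Olsen 2/2, Delgado 2/2, Ivanova 1/1.

9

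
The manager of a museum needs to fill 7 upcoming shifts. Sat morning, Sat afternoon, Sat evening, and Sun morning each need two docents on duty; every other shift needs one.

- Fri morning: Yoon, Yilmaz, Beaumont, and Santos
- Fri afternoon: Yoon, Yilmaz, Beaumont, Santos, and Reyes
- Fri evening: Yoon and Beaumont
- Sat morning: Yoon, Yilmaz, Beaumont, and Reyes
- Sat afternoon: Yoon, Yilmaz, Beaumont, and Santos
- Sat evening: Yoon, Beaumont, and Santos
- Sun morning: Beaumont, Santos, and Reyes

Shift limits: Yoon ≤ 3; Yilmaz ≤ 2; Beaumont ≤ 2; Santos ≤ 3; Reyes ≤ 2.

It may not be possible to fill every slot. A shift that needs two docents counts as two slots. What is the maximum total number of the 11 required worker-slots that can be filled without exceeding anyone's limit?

Total capacity across all docents is 3+2+2+3+2 = 12, and 11 slots are needed, so at most 11 can be filled.
An assignment achieving 11: Fri morning→Yoon, Fri afternoon→Santos, Fri evening→Yoon, Sat morning→Yilmaz+Reyes, Sat afternoon→Yilmaz+Santos, Sat evening→Yoon+Beaumont, Sun morning→Beaumont+Santos.
Loads: Yoon 3/3, Yilmaz 2/2, Beaumont 2/2, Santos 3/3, Reyes 1/2.

11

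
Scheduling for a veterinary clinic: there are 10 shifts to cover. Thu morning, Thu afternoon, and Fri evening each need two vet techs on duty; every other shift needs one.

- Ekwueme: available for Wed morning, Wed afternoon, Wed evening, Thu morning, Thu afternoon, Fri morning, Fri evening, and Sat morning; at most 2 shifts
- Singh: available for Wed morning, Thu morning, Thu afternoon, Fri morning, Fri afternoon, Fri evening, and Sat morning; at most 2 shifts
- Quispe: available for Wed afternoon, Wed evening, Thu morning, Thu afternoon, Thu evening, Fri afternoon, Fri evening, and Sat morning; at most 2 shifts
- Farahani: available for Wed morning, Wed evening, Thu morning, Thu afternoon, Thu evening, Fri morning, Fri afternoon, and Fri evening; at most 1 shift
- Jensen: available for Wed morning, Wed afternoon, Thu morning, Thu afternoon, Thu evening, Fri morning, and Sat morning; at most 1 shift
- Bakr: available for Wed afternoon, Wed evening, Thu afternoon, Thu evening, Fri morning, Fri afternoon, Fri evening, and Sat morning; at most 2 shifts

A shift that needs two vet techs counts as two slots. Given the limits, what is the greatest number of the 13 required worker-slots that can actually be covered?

10

Total capacity across all vet techs is 2+2+2+1+1+2 = 10, and 13 slots are needed, so at most 10 can be filled.
An assignment achieving 10: Wed morning→Ekwueme, Wed afternoon→Ekwueme, Wed evening→Quispe, Thu morning→Singh+Farahani, Thu evening→Quispe, Fri morning→Jensen, Fri afternoon→Singh, Fri evening→Bakr, Sat morning→Bakr.
Loads: Ekwueme 2/2, Singh 2/2, Quispe 2/2, Farahani 1/1, Jensen 1/1, Bakr 2/2.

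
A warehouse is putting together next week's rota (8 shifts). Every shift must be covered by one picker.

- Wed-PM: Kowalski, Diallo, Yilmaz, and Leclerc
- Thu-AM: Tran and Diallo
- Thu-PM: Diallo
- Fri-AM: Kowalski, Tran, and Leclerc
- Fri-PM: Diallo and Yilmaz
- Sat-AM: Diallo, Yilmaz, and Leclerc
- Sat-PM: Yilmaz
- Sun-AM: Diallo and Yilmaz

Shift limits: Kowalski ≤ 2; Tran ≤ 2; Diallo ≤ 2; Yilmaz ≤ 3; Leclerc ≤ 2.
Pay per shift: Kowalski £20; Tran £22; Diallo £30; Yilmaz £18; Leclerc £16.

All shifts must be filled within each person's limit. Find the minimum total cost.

£158

Thu-PM can only be covered by Diallo, so that assignment is forced.
Sat-PM can only be covered by Yilmaz, so that assignment is forced.
Picking the cheapest available picker for each shift independently would cost £154, but that ignores the shift limits.
An optimal schedule: Wed-PM→Kowalski, Thu-AM→Tran, Thu-PM→Diallo, Fri-AM→Leclerc, Fri-PM→Yilmaz, Sat-AM→Leclerc, Sat-PM→Yilmaz, Sun-AM→Yilmaz.
Total: 20 + 22 + 30 + 16 + 18 + 16 + 18 + 18 = £158.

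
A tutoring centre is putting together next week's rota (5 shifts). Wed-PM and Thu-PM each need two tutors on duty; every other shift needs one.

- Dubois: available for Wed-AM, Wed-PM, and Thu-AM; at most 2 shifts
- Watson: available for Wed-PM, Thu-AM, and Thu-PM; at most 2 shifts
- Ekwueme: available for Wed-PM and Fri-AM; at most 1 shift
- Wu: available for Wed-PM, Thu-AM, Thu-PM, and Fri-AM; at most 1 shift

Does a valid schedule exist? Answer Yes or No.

Shifts {Wed-AM, Wed-PM, Thu-AM, Thu-PM, Fri-AM} need 7 worker-slots in total, but the tutors available for any of those shifts (Dubois, Watson, Ekwueme, and Wu) can supply at most 6 among them. So no valid schedule exists.

No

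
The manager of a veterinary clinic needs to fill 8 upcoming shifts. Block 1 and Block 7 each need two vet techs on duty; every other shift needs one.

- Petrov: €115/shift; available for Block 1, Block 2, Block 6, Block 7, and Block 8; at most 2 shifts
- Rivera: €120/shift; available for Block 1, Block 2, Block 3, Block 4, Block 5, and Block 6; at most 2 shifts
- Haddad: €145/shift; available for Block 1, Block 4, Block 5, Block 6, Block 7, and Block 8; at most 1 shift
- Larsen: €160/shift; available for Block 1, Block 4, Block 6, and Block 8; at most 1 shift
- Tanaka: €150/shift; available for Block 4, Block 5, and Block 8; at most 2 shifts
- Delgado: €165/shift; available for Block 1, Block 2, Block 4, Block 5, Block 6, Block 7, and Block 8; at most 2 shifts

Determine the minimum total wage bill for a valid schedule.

Block 3 can only be covered by Rivera, so that assignment is forced.
Picking the cheapest available vet tech for each shift independently would cost €1200, but that ignores the shift limits.
An optimal schedule: Block 1→Larsen+Delgado, Block 2→Petrov, Block 3→Rivera, Block 4→Tanaka, Block 5→Rivera, Block 6→Delgado, Block 7→Petrov+Haddad, Block 8→Tanaka.
Total: 160 + 165 + 115 + 120 + 150 + 120 + 165 + 115 + 145 + 150 = €1405.

€1405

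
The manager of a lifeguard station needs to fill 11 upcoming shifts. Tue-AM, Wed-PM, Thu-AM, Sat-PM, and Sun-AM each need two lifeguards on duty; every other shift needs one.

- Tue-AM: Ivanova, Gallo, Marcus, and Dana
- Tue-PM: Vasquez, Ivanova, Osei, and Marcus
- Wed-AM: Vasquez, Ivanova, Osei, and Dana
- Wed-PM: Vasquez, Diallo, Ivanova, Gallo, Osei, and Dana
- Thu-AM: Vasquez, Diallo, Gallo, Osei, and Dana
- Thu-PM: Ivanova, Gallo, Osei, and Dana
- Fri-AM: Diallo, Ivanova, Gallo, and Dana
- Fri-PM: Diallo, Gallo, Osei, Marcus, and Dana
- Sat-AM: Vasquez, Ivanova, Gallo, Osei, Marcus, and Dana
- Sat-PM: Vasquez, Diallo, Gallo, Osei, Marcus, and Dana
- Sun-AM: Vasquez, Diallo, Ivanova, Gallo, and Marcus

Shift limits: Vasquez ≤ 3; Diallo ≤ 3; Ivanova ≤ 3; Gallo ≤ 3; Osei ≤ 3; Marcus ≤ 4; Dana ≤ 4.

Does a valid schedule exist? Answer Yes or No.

Yes

One valid schedule: Tue-AM→Ivanova+Gallo, Tue-PM→Vasquez, Wed-AM→Vasquez, Wed-PM→Osei+Dana, Thu-AM→Diallo+Gallo, Thu-PM→Ivanova, Fri-AM→Diallo, Fri-PM→Diallo, Sat-AM→Vasquez, Sat-PM→Osei+Marcus, Sun-AM→Ivanova+Gallo.
Loads: Vasquez 3/3, Diallo 3/3, Ivanova 3/3, Gallo 3/3, Osei 2/3, Marcus 1/4, Dana 1/4 — all within limits.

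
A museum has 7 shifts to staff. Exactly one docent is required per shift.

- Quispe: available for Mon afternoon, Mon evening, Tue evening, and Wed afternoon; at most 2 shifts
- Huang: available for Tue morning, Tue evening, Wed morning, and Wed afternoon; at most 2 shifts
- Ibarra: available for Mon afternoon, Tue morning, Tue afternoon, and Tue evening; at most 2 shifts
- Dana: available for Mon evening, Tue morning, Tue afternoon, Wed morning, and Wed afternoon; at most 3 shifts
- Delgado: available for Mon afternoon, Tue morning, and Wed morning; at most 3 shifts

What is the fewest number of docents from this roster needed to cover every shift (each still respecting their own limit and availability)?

3

7 slots to fill and no one can take more than 3, so at least ⌈7/3⌉ = 3 docents are needed.
Quispe, Huang, and Dana alone can cover everything: Mon afternoon→Quispe, Mon evening→Quispe, Tue morning→Huang, Tue afternoon→Dana, Tue evening→Huang, Wed morning→Dana, Wed afternoon→Dana.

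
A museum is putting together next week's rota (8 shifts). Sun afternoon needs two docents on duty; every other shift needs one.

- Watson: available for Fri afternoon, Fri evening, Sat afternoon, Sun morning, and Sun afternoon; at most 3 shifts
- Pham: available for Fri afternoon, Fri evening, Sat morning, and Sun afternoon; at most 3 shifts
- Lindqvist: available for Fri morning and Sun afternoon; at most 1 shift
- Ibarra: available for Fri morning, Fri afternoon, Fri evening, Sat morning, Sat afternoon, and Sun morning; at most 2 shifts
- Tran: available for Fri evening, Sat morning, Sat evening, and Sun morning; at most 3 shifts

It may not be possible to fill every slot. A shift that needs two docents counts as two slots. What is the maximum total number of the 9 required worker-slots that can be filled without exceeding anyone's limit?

Total capacity across all docents is 3+3+1+2+3 = 12, and 9 slots are needed, so at most 9 can be filled.
An assignment achieving 9: Fri morning→Lindqvist, Fri afternoon→Watson, Fri evening→Pham, Sat morning→Pham, Sat afternoon→Watson, Sat evening→Tran, Sun morning→Ibarra, Sun afternoon→Watson+Pham.
Loads: Watson 3/3, Pham 3/3, Lindqvist 1/1, Ibarra 1/2, Tran 1/3.

9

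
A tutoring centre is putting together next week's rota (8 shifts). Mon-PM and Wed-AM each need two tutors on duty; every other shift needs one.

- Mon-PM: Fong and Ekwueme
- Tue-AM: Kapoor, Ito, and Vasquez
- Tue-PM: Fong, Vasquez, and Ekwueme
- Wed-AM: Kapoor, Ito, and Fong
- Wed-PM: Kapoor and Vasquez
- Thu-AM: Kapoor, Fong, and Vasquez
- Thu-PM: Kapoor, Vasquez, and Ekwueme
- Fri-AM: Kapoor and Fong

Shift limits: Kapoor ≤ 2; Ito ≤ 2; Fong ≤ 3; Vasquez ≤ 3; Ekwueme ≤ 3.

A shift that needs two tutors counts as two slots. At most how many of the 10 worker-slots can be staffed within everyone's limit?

10

Total capacity across all tutors is 2+2+3+3+3 = 13, and 10 slots are needed, so at most 10 can be filled.
An assignment achieving 10: Mon-PM→Fong+Ekwueme, Tue-AM→Ito, Tue-PM→Fong, Wed-AM→Ito+Fong, Wed-PM→Kapoor, Thu-AM→Vasquez, Thu-PM→Vasquez, Fri-AM→Kapoor.
Loads: Kapoor 2/2, Ito 2/2, Fong 3/3, Vasquez 2/3, Ekwueme 1/3.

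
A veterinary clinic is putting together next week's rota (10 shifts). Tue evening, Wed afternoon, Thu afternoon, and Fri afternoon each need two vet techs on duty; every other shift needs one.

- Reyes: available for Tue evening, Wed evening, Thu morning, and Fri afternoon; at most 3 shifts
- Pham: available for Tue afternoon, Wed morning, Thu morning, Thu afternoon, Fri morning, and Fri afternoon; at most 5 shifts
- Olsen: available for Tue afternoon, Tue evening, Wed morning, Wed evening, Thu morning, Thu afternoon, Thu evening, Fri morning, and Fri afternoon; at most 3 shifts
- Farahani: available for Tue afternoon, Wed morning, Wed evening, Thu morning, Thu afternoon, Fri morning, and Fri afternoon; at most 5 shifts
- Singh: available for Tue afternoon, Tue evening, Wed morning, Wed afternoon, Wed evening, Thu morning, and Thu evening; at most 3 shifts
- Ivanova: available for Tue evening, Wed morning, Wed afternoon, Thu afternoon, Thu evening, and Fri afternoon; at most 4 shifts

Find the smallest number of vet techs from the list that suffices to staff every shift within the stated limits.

4

14 slots to fill and no one can take more than 5, so at least ⌈14/5⌉ = 3 vet techs are needed.
No set of 3 vet techs can cover every shift (each such set leaves at least one shift with no one available or exceeds a cap).
Reyes, Pham, Singh, and Ivanova alone can cover everything: Tue afternoon→Pham, Tue evening→Reyes+Singh, Wed morning→Pham, Wed afternoon→Singh+Ivanova, Wed evening→Reyes, Thu morning→Reyes, Thu afternoon→Pham+Ivanova, Thu evening→Singh, Fri morning→Pham, Fri afternoon→Pham+Ivanova.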